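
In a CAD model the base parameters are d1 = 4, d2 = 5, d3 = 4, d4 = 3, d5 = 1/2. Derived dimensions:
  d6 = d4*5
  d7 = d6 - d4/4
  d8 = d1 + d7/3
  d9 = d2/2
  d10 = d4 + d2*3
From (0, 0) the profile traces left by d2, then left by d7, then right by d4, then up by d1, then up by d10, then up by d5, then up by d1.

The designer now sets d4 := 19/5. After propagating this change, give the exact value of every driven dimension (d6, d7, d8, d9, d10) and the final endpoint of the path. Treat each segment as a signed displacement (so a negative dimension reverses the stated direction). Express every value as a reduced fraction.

Apply edit: d4 := 19/5
  d6 = d4*5 = 19
  d7 = d6 - d4/4 = 361/20
  d8 = d1 + d7/3 = 601/60
  d9 = d2/2 = 5/2
  d10 = d4 + d2*3 = 94/5
Walk from origin (0, 0):
  seg 1: left by d2 = 5 → (-5, 0)
  seg 2: left by d7 = 361/20 → (-461/20, 0)
  seg 3: right by d4 = 19/5 → (-77/4, 0)
  seg 4: up by d1 = 4 → (-77/4, 4)
  seg 5: up by d10 = 94/5 → (-77/4, 114/5)
  seg 6: up by d5 = 1/2 → (-77/4, 233/10)
  seg 7: up by d1 = 4 → (-77/4, 273/10)

d6 = 19
d7 = 361/20
d8 = 601/60
d9 = 5/2
d10 = 94/5
endpoint = (-77/4, 273/10)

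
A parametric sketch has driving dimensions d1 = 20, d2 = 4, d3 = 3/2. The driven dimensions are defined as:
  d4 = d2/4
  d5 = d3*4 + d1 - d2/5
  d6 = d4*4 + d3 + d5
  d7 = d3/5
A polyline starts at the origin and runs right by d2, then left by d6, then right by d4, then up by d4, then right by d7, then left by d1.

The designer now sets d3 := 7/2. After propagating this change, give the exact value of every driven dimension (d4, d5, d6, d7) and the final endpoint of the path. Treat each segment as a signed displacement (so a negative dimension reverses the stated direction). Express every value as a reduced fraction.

d4 = 1
d5 = 166/5
d6 = 407/10
d7 = 7/10
endpoint = (-55, 1)

Apply edit: d3 := 7/2
  d4 = d2/4 = 1
  d5 = d3*4 + d1 - d2/5 = 166/5
  d6 = d4*4 + d3 + d5 = 407/10
  d7 = d3/5 = 7/10
Walk from origin (0, 0):
  seg 1: right by d2 = 4 → (4, 0)
  seg 2: left by d6 = 407/10 → (-367/10, 0)
  seg 3: right by d4 = 1 → (-357/10, 0)
  seg 4: up by d4 = 1 → (-357/10, 1)
  seg 5: right by d7 = 7/10 → (-35, 1)
  seg 6: left by d1 = 20 → (-55, 1)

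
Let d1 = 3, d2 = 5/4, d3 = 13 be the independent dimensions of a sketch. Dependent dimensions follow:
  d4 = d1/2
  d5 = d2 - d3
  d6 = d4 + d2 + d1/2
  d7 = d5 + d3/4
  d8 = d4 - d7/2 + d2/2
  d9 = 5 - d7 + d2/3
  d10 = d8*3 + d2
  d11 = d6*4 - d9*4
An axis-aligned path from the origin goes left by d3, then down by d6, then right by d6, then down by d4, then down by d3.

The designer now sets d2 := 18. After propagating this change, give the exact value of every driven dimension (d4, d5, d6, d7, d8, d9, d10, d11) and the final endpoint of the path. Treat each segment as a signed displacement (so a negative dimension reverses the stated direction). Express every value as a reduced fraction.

Apply edit: d2 := 18
  d4 = d1/2 = 3/2
  d5 = d2 - d3 = 5
  d6 = d4 + d2 + d1/2 = 21
  d7 = d5 + d3/4 = 33/4
  d8 = d4 - d7/2 + d2/2 = 51/8
  d9 = 5 - d7 + d2/3 = 11/4
  d10 = d8*3 + d2 = 297/8
  d11 = d6*4 - d9*4 = 73
Walk from origin (0, 0):
  seg 1: left by d3 = 13 → (-13, 0)
  seg 2: down by d6 = 21 → (-13, -21)
  seg 3: right by d6 = 21 → (8, -21)
  seg 4: down by d4 = 3/2 → (8, -45/2)
  seg 5: down by d3 = 13 → (8, -71/2)

d4 = 3/2
d5 = 5
d6 = 21
d7 = 33/4
d8 = 51/8
d9 = 11/4
d10 = 297/8
d11 = 73
endpoint = (8, -71/2)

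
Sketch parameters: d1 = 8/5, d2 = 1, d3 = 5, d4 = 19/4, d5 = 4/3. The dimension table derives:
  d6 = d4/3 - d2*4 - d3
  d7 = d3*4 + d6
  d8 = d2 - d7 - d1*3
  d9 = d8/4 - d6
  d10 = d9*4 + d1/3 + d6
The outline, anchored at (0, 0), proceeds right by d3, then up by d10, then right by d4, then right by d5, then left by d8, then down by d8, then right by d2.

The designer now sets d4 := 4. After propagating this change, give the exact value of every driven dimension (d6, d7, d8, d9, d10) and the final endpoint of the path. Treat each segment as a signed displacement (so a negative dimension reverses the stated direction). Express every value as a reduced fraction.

Apply edit: d4 := 4
  d6 = d4/3 - d2*4 - d3 = -23/3
  d7 = d3*4 + d6 = 37/3
  d8 = d2 - d7 - d1*3 = -242/15
  d9 = d8/4 - d6 = 109/30
  d10 = d9*4 + d1/3 + d6 = 37/5
Walk from origin (0, 0):
  seg 1: right by d3 = 5 → (5, 0)
  seg 2: up by d10 = 37/5 → (5, 37/5)
  seg 3: right by d4 = 4 → (9, 37/5)
  seg 4: right by d5 = 4/3 → (31/3, 37/5)
  seg 5: left by d8 = -242/15 → (397/15, 37/5)
  seg 6: down by d8 = -242/15 → (397/15, 353/15)
  seg 7: right by d2 = 1 → (412/15, 353/15)

d6 = -23/3
d7 = 37/3
d8 = -242/15
d9 = 109/30
d10 = 37/5
endpoint = (412/15, 353/15)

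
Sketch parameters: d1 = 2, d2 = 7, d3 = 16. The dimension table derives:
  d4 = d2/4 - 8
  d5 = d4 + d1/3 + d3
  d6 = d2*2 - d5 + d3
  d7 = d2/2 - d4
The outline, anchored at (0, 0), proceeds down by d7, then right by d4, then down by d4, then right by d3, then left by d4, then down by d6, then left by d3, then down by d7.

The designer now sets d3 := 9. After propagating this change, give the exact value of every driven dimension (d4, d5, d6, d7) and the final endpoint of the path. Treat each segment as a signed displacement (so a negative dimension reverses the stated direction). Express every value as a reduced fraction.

Apply edit: d3 := 9
  d4 = d2/4 - 8 = -25/4
  d5 = d4 + d1/3 + d3 = 41/12
  d6 = d2*2 - d5 + d3 = 235/12
  d7 = d2/2 - d4 = 39/4
Walk from origin (0, 0):
  seg 1: down by d7 = 39/4 → (0, -39/4)
  seg 2: right by d4 = -25/4 → (-25/4, -39/4)
  seg 3: down by d4 = -25/4 → (-25/4, -7/2)
  seg 4: right by d3 = 9 → (11/4, -7/2)
  seg 5: left by d4 = -25/4 → (9, -7/2)
  seg 6: down by d6 = 235/12 → (9, -277/12)
  seg 7: left by d3 = 9 → (0, -277/12)
  seg 8: down by d7 = 39/4 → (0, -197/6)

d4 = -25/4
d5 = 41/12
d6 = 235/12
d7 = 39/4
endpoint = (0, -197/6)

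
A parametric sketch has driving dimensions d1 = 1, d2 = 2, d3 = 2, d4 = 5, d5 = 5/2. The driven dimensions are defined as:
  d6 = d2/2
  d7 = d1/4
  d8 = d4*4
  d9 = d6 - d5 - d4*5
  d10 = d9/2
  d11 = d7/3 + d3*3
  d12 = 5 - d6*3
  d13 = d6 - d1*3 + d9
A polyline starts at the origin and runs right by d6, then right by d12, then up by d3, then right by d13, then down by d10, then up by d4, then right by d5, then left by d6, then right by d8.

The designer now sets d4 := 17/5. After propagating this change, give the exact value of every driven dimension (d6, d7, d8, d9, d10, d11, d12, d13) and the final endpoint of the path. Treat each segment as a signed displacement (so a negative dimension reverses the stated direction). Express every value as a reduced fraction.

Apply edit: d4 := 17/5
  d6 = d2/2 = 1
  d7 = d1/4 = 1/4
  d8 = d4*4 = 68/5
  d9 = d6 - d5 - d4*5 = -37/2
  d10 = d9/2 = -37/4
  d11 = d7/3 + d3*3 = 73/12
  d12 = 5 - d6*3 = 2
  d13 = d6 - d1*3 + d9 = -41/2
Walk from origin (0, 0):
  seg 1: right by d6 = 1 → (1, 0)
  seg 2: right by d12 = 2 → (3, 0)
  seg 3: up by d3 = 2 → (3, 2)
  seg 4: right by d13 = -41/2 → (-35/2, 2)
  seg 5: down by d10 = -37/4 → (-35/2, 45/4)
  seg 6: up by d4 = 17/5 → (-35/2, 293/20)
  seg 7: right by d5 = 5/2 → (-15, 293/20)
  seg 8: left by d6 = 1 → (-16, 293/20)
  seg 9: right by d8 = 68/5 → (-12/5, 293/20)

d6 = 1
d7 = 1/4
d8 = 68/5
d9 = -37/2
d10 = -37/4
d11 = 73/12
d12 = 2
d13 = -41/2
endpoint = (-12/5, 293/20)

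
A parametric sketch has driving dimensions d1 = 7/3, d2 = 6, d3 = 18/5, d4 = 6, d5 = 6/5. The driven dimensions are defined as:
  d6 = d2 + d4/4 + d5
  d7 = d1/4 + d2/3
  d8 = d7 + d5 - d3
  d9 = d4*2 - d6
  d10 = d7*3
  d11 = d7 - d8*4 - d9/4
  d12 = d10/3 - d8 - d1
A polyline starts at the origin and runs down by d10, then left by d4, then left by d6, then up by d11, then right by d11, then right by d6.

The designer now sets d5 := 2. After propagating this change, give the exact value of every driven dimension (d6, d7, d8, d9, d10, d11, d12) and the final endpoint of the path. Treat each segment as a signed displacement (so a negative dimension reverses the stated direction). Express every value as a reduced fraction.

Apply edit: d5 := 2
  d6 = d2 + d4/4 + d5 = 19/2
  d7 = d1/4 + d2/3 = 31/12
  d8 = d7 + d5 - d3 = 59/60
  d9 = d4*2 - d6 = 5/2
  d10 = d7*3 = 31/4
  d11 = d7 - d8*4 - d9/4 = -79/40
  d12 = d10/3 - d8 - d1 = -11/15
Walk from origin (0, 0):
  seg 1: down by d10 = 31/4 → (0, -31/4)
  seg 2: left by d4 = 6 → (-6, -31/4)
  seg 3: left by d6 = 19/2 → (-31/2, -31/4)
  seg 4: up by d11 = -79/40 → (-31/2, -389/40)
  seg 5: right by d11 = -79/40 → (-699/40, -389/40)
  seg 6: right by d6 = 19/2 → (-319/40, -389/40)

d6 = 19/2
d7 = 31/12
d8 = 59/60
d9 = 5/2
d10 = 31/4
d11 = -79/40
d12 = -11/15
endpoint = (-319/40, -389/40)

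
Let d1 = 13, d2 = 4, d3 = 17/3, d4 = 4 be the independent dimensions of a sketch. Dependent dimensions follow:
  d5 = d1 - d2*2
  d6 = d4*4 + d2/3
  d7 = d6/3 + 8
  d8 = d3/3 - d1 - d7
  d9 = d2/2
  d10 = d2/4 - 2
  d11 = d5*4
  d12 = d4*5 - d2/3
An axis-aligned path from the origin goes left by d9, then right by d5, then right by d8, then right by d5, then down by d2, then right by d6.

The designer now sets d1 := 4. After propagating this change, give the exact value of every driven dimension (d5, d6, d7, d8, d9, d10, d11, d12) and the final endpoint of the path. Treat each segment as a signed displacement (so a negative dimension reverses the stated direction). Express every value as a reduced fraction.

Apply edit: d1 := 4
  d5 = d1 - d2*2 = -4
  d6 = d4*4 + d2/3 = 52/3
  d7 = d6/3 + 8 = 124/9
  d8 = d3/3 - d1 - d7 = -143/9
  d9 = d2/2 = 2
  d10 = d2/4 - 2 = -1
  d11 = d5*4 = -16
  d12 = d4*5 - d2/3 = 56/3
Walk from origin (0, 0):
  seg 1: left by d9 = 2 → (-2, 0)
  seg 2: right by d5 = -4 → (-6, 0)
  seg 3: right by d8 = -143/9 → (-197/9, 0)
  seg 4: right by d5 = -4 → (-233/9, 0)
  seg 5: down by d2 = 4 → (-233/9, -4)
  seg 6: right by d6 = 52/3 → (-77/9, -4)

d5 = -4
d6 = 52/3
d7 = 124/9
d8 = -143/9
d9 = 2
d10 = -1
d11 = -16
d12 = 56/3
endpoint = (-77/9, -4)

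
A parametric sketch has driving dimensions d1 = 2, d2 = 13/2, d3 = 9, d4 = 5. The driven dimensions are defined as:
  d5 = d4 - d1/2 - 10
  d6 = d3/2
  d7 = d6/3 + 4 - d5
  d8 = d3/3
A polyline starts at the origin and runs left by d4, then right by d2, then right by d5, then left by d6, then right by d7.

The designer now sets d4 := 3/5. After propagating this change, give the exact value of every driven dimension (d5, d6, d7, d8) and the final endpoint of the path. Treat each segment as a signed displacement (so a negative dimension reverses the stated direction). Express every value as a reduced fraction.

d5 = -52/5
d6 = 9/2
d7 = 159/10
d8 = 3
endpoint = (69/10, 0)

Apply edit: d4 := 3/5
  d5 = d4 - d1/2 - 10 = -52/5
  d6 = d3/2 = 9/2
  d7 = d6/3 + 4 - d5 = 159/10
  d8 = d3/3 = 3
Walk from origin (0, 0):
  seg 1: left by d4 = 3/5 → (-3/5, 0)
  seg 2: right by d2 = 13/2 → (59/10, 0)
  seg 3: right by d5 = -52/5 → (-9/2, 0)
  seg 4: left by d6 = 9/2 → (-9, 0)
  seg 5: right by d7 = 159/10 → (69/10, 0)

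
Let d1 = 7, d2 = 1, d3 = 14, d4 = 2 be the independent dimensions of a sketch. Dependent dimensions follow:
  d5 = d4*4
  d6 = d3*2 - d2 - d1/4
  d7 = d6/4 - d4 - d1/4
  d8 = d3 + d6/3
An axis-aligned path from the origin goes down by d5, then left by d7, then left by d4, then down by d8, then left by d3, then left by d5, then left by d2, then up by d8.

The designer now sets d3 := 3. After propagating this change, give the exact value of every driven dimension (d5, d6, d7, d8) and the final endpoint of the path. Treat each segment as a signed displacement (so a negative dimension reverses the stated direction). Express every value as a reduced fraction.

Apply edit: d3 := 3
  d5 = d4*4 = 8
  d6 = d3*2 - d2 - d1/4 = 13/4
  d7 = d6/4 - d4 - d1/4 = -47/16
  d8 = d3 + d6/3 = 49/12
Walk from origin (0, 0):
  seg 1: down by d5 = 8 → (0, -8)
  seg 2: left by d7 = -47/16 → (47/16, -8)
  seg 3: left by d4 = 2 → (15/16, -8)
  seg 4: down by d8 = 49/12 → (15/16, -145/12)
  seg 5: left by d3 = 3 → (-33/16, -145/12)
  seg 6: left by d5 = 8 → (-161/16, -145/12)
  seg 7: left by d2 = 1 → (-177/16, -145/12)
  seg 8: up by d8 = 49/12 → (-177/16, -8)

d5 = 8
d6 = 13/4
d7 = -47/16
d8 = 49/12
endpoint = (-177/16, -8)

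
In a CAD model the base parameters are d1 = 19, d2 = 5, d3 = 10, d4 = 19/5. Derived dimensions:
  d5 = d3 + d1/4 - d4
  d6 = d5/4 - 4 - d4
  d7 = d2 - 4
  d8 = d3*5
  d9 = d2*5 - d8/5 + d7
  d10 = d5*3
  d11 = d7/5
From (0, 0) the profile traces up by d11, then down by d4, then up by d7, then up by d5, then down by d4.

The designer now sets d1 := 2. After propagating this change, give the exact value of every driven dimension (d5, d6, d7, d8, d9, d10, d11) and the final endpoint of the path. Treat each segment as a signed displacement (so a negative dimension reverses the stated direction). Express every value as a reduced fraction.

Apply edit: d1 := 2
  d5 = d3 + d1/4 - d4 = 67/10
  d6 = d5/4 - 4 - d4 = -49/8
  d7 = d2 - 4 = 1
  d8 = d3*5 = 50
  d9 = d2*5 - d8/5 + d7 = 16
  d10 = d5*3 = 201/10
  d11 = d7/5 = 1/5
Walk from origin (0, 0):
  seg 1: up by d11 = 1/5 → (0, 1/5)
  seg 2: down by d4 = 19/5 → (0, -18/5)
  seg 3: up by d7 = 1 → (0, -13/5)
  seg 4: up by d5 = 67/10 → (0, 41/10)
  seg 5: down by d4 = 19/5 → (0, 3/10)

d5 = 67/10
d6 = -49/8
d7 = 1
d8 = 50
d9 = 16
d10 = 201/10
d11 = 1/5
endpoint = (0, 3/10)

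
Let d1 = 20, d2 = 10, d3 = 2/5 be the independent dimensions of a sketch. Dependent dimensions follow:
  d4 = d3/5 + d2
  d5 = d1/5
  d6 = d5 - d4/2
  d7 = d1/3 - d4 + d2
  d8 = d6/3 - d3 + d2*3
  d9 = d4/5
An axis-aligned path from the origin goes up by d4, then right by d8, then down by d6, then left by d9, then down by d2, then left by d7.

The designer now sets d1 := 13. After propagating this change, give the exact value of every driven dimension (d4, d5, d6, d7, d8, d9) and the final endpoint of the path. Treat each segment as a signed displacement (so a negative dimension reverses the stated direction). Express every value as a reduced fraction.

Apply edit: d1 := 13
  d4 = d3/5 + d2 = 252/25
  d5 = d1/5 = 13/5
  d6 = d5 - d4/2 = -61/25
  d7 = d1/3 - d4 + d2 = 319/75
  d8 = d6/3 - d3 + d2*3 = 2159/75
  d9 = d4/5 = 252/125
Walk from origin (0, 0):
  seg 1: up by d4 = 252/25 → (0, 252/25)
  seg 2: right by d8 = 2159/75 → (2159/75, 252/25)
  seg 3: down by d6 = -61/25 → (2159/75, 313/25)
  seg 4: left by d9 = 252/125 → (10039/375, 313/25)
  seg 5: down by d2 = 10 → (10039/375, 63/25)
  seg 6: left by d7 = 319/75 → (8444/375, 63/25)

d4 = 252/25
d5 = 13/5
d6 = -61/25
d7 = 319/75
d8 = 2159/75
d9 = 252/125
endpoint = (8444/375, 63/25)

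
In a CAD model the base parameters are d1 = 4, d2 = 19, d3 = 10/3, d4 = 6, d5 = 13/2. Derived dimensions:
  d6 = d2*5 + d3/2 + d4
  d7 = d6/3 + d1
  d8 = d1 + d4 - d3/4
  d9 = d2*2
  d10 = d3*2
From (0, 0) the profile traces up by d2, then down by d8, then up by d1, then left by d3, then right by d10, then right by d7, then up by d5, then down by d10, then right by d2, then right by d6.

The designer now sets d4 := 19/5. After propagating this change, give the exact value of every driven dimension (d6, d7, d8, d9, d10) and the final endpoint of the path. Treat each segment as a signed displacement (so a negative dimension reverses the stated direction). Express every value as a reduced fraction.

Apply edit: d4 := 19/5
  d6 = d2*5 + d3/2 + d4 = 1507/15
  d7 = d6/3 + d1 = 1687/45
  d8 = d1 + d4 - d3/4 = 209/30
  d9 = d2*2 = 38
  d10 = d3*2 = 20/3
Walk from origin (0, 0):
  seg 1: up by d2 = 19 → (0, 19)
  seg 2: down by d8 = 209/30 → (0, 361/30)
  seg 3: up by d1 = 4 → (0, 481/30)
  seg 4: left by d3 = 10/3 → (-10/3, 481/30)
  seg 5: right by d10 = 20/3 → (10/3, 481/30)
  seg 6: right by d7 = 1687/45 → (1837/45, 481/30)
  seg 7: up by d5 = 13/2 → (1837/45, 338/15)
  seg 8: down by d10 = 20/3 → (1837/45, 238/15)
  seg 9: right by d2 = 19 → (2692/45, 238/15)
  seg 10: right by d6 = 1507/15 → (7213/45, 238/15)

d6 = 1507/15
d7 = 1687/45
d8 = 209/30
d9 = 38
d10 = 20/3
endpoint = (7213/45, 238/15)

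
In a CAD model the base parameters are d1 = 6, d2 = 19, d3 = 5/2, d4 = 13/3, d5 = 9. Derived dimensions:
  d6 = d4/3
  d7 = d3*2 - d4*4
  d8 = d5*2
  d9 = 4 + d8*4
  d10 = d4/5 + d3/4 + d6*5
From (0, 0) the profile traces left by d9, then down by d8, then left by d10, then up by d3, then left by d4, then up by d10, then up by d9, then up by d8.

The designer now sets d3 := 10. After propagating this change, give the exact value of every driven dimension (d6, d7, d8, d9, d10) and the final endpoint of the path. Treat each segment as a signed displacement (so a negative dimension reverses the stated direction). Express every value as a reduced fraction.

Apply edit: d3 := 10
  d6 = d4/3 = 13/9
  d7 = d3*2 - d4*4 = 8/3
  d8 = d5*2 = 18
  d9 = 4 + d8*4 = 76
  d10 = d4/5 + d3/4 + d6*5 = 953/90
Walk from origin (0, 0):
  seg 1: left by d9 = 76 → (-76, 0)
  seg 2: down by d8 = 18 → (-76, -18)
  seg 3: left by d10 = 953/90 → (-7793/90, -18)
  seg 4: up by d3 = 10 → (-7793/90, -8)
  seg 5: left by d4 = 13/3 → (-8183/90, -8)
  seg 6: up by d10 = 953/90 → (-8183/90, 233/90)
  seg 7: up by d9 = 76 → (-8183/90, 7073/90)
  seg 8: up by d8 = 18 → (-8183/90, 8693/90)

d6 = 13/9
d7 = 8/3
d8 = 18
d9 = 76
d10 = 953/90
endpoint = (-8183/90, 8693/90)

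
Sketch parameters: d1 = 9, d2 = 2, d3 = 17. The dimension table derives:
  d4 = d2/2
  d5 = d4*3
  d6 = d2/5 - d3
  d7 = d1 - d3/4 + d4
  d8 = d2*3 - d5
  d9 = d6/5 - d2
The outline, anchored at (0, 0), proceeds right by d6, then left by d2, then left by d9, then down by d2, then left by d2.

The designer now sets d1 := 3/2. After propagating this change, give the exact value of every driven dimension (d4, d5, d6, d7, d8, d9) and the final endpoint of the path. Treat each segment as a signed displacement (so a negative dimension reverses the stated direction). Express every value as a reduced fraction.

Apply edit: d1 := 3/2
  d4 = d2/2 = 1
  d5 = d4*3 = 3
  d6 = d2/5 - d3 = -83/5
  d7 = d1 - d3/4 + d4 = -7/4
  d8 = d2*3 - d5 = 3
  d9 = d6/5 - d2 = -133/25
Walk from origin (0, 0):
  seg 1: right by d6 = -83/5 → (-83/5, 0)
  seg 2: left by d2 = 2 → (-93/5, 0)
  seg 3: left by d9 = -133/25 → (-332/25, 0)
  seg 4: down by d2 = 2 → (-332/25, -2)
  seg 5: left by d2 = 2 → (-382/25, -2)

d4 = 1
d5 = 3
d6 = -83/5
d7 = -7/4
d8 = 3
d9 = -133/25
endpoint = (-382/25, -2)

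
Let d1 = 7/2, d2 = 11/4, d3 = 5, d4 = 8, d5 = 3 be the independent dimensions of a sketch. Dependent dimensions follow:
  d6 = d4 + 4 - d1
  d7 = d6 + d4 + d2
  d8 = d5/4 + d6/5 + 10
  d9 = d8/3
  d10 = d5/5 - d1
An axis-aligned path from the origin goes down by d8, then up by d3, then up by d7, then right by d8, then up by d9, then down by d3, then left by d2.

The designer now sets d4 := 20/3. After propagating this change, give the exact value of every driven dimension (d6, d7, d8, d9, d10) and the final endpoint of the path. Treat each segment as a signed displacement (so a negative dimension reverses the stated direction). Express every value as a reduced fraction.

d6 = 43/6
d7 = 199/12
d8 = 731/60
d9 = 731/180
d10 = -29/10
endpoint = (283/30, 1523/180)

Apply edit: d4 := 20/3
  d6 = d4 + 4 - d1 = 43/6
  d7 = d6 + d4 + d2 = 199/12
  d8 = d5/4 + d6/5 + 10 = 731/60
  d9 = d8/3 = 731/180
  d10 = d5/5 - d1 = -29/10
Walk from origin (0, 0):
  seg 1: down by d8 = 731/60 → (0, -731/60)
  seg 2: up by d3 = 5 → (0, -431/60)
  seg 3: up by d7 = 199/12 → (0, 47/5)
  seg 4: right by d8 = 731/60 → (731/60, 47/5)
  seg 5: up by d9 = 731/180 → (731/60, 2423/180)
  seg 6: down by d3 = 5 → (731/60, 1523/180)
  seg 7: left by d2 = 11/4 → (283/30, 1523/180)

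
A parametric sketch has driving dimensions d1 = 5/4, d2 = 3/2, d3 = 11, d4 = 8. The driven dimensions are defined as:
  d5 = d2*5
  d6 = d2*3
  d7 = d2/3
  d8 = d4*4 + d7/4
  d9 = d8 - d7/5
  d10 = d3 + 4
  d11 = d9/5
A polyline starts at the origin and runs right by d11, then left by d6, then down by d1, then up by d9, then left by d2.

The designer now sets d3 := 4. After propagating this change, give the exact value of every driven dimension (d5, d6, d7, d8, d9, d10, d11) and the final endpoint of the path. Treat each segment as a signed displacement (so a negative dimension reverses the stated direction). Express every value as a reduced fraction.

d5 = 15/2
d6 = 9/2
d7 = 1/2
d8 = 257/8
d9 = 1281/40
d10 = 8
d11 = 1281/200
endpoint = (81/200, 1231/40)

Apply edit: d3 := 4
  d5 = d2*5 = 15/2
  d6 = d2*3 = 9/2
  d7 = d2/3 = 1/2
  d8 = d4*4 + d7/4 = 257/8
  d9 = d8 - d7/5 = 1281/40
  d10 = d3 + 4 = 8
  d11 = d9/5 = 1281/200
Walk from origin (0, 0):
  seg 1: right by d11 = 1281/200 → (1281/200, 0)
  seg 2: left by d6 = 9/2 → (381/200, 0)
  seg 3: down by d1 = 5/4 → (381/200, -5/4)
  seg 4: up by d9 = 1281/40 → (381/200, 1231/40)
  seg 5: left by d2 = 3/2 → (81/200, 1231/40)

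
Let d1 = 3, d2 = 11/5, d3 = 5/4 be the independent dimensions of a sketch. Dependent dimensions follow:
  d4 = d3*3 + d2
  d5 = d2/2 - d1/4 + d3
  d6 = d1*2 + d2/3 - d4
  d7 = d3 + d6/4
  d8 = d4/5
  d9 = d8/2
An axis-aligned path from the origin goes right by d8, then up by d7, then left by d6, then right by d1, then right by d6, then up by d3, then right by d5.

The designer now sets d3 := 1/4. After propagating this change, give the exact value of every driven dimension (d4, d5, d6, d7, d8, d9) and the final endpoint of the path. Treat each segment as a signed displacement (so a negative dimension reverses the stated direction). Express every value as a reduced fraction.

Apply edit: d3 := 1/4
  d4 = d3*3 + d2 = 59/20
  d5 = d2/2 - d1/4 + d3 = 3/5
  d6 = d1*2 + d2/3 - d4 = 227/60
  d7 = d3 + d6/4 = 287/240
  d8 = d4/5 = 59/100
  d9 = d8/2 = 59/200
Walk from origin (0, 0):
  seg 1: right by d8 = 59/100 → (59/100, 0)
  seg 2: up by d7 = 287/240 → (59/100, 287/240)
  seg 3: left by d6 = 227/60 → (-479/150, 287/240)
  seg 4: right by d1 = 3 → (-29/150, 287/240)
  seg 5: right by d6 = 227/60 → (359/100, 287/240)
  seg 6: up by d3 = 1/4 → (359/100, 347/240)
  seg 7: right by d5 = 3/5 → (419/100, 347/240)

d4 = 59/20
d5 = 3/5
d6 = 227/60
d7 = 287/240
d8 = 59/100
d9 = 59/200
endpoint = (419/100, 347/240)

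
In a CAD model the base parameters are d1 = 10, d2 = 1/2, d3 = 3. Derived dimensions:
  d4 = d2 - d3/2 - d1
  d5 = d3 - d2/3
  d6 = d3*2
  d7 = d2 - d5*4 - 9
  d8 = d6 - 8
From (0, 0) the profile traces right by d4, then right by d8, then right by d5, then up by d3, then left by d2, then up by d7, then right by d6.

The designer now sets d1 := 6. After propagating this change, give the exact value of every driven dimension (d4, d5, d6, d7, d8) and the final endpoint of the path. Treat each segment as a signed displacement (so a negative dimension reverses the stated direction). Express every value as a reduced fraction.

d4 = -7
d5 = 17/6
d6 = 6
d7 = -119/6
d8 = -2
endpoint = (-2/3, -101/6)

Apply edit: d1 := 6
  d4 = d2 - d3/2 - d1 = -7
  d5 = d3 - d2/3 = 17/6
  d6 = d3*2 = 6
  d7 = d2 - d5*4 - 9 = -119/6
  d8 = d6 - 8 = -2
Walk from origin (0, 0):
  seg 1: right by d4 = -7 → (-7, 0)
  seg 2: right by d8 = -2 → (-9, 0)
  seg 3: right by d5 = 17/6 → (-37/6, 0)
  seg 4: up by d3 = 3 → (-37/6, 3)
  seg 5: left by d2 = 1/2 → (-20/3, 3)
  seg 6: up by d7 = -119/6 → (-20/3, -101/6)
  seg 7: right by d6 = 6 → (-2/3, -101/6)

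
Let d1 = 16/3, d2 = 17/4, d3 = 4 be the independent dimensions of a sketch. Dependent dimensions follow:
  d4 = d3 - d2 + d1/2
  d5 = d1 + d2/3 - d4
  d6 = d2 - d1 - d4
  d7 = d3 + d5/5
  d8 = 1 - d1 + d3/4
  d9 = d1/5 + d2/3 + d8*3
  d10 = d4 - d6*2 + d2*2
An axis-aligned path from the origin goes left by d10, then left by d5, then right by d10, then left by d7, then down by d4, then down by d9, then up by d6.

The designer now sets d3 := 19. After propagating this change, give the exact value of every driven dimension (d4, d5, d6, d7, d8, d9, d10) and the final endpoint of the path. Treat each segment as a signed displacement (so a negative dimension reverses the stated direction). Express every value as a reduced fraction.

Apply edit: d3 := 19
  d4 = d3 - d2 + d1/2 = 209/12
  d5 = d1 + d2/3 - d4 = -32/3
  d6 = d2 - d1 - d4 = -37/2
  d7 = d3 + d5/5 = 253/15
  d8 = 1 - d1 + d3/4 = 5/12
  d9 = d1/5 + d2/3 + d8*3 = 56/15
  d10 = d4 - d6*2 + d2*2 = 755/12
Walk from origin (0, 0):
  seg 1: left by d10 = 755/12 → (-755/12, 0)
  seg 2: left by d5 = -32/3 → (-209/4, 0)
  seg 3: right by d10 = 755/12 → (32/3, 0)
  seg 4: left by d7 = 253/15 → (-31/5, 0)
  seg 5: down by d4 = 209/12 → (-31/5, -209/12)
  seg 6: down by d9 = 56/15 → (-31/5, -423/20)
  seg 7: up by d6 = -37/2 → (-31/5, -793/20)

d4 = 209/12
d5 = -32/3
d6 = -37/2
d7 = 253/15
d8 = 5/12
d9 = 56/15
d10 = 755/12
endpoint = (-31/5, -793/20)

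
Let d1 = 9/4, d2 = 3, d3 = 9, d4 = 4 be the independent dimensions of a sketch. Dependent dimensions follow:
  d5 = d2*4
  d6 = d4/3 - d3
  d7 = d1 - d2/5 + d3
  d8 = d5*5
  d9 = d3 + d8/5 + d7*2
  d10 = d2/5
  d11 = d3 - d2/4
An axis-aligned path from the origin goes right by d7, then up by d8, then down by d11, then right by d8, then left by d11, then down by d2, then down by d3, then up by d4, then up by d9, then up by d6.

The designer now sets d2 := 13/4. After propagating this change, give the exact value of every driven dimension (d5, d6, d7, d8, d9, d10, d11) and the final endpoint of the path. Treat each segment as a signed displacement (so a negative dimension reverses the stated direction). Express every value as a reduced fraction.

d5 = 13
d6 = -23/3
d7 = 53/5
d8 = 65
d9 = 216/5
d10 = 13/20
d11 = 131/16
endpoint = (5393/80, 20183/240)

Apply edit: d2 := 13/4
  d5 = d2*4 = 13
  d6 = d4/3 - d3 = -23/3
  d7 = d1 - d2/5 + d3 = 53/5
  d8 = d5*5 = 65
  d9 = d3 + d8/5 + d7*2 = 216/5
  d10 = d2/5 = 13/20
  d11 = d3 - d2/4 = 131/16
Walk from origin (0, 0):
  seg 1: right by d7 = 53/5 → (53/5, 0)
  seg 2: up by d8 = 65 → (53/5, 65)
  seg 3: down by d11 = 131/16 → (53/5, 909/16)
  seg 4: right by d8 = 65 → (378/5, 909/16)
  seg 5: left by d11 = 131/16 → (5393/80, 909/16)
  seg 6: down by d2 = 13/4 → (5393/80, 857/16)
  seg 7: down by d3 = 9 → (5393/80, 713/16)
  seg 8: up by d4 = 4 → (5393/80, 777/16)
  seg 9: up by d9 = 216/5 → (5393/80, 7341/80)
  seg 10: up by d6 = -23/3 → (5393/80, 20183/240)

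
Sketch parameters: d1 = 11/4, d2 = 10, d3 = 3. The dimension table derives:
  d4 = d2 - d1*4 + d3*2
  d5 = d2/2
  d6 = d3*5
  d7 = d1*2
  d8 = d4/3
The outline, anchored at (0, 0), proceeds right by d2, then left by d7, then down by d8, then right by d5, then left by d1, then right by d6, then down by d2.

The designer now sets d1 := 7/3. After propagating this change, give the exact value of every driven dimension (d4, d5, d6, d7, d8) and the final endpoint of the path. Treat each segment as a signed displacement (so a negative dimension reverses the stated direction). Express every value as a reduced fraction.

Apply edit: d1 := 7/3
  d4 = d2 - d1*4 + d3*2 = 20/3
  d5 = d2/2 = 5
  d6 = d3*5 = 15
  d7 = d1*2 = 14/3
  d8 = d4/3 = 20/9
Walk from origin (0, 0):
  seg 1: right by d2 = 10 → (10, 0)
  seg 2: left by d7 = 14/3 → (16/3, 0)
  seg 3: down by d8 = 20/9 → (16/3, -20/9)
  seg 4: right by d5 = 5 → (31/3, -20/9)
  seg 5: left by d1 = 7/3 → (8, -20/9)
  seg 6: right by d6 = 15 → (23, -20/9)
  seg 7: down by d2 = 10 → (23, -110/9)

d4 = 20/3
d5 = 5
d6 = 15
d7 = 14/3
d8 = 20/9
endpoint = (23, -110/9)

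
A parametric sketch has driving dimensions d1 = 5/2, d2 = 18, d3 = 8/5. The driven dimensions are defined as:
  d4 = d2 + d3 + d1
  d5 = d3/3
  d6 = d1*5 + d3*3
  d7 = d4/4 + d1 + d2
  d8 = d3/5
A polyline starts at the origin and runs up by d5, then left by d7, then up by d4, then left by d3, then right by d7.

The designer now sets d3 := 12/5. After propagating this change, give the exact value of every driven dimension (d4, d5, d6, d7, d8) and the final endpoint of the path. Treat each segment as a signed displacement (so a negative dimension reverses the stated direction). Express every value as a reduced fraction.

d4 = 229/10
d5 = 4/5
d6 = 197/10
d7 = 1049/40
d8 = 12/25
endpoint = (-12/5, 237/10)

Apply edit: d3 := 12/5
  d4 = d2 + d3 + d1 = 229/10
  d5 = d3/3 = 4/5
  d6 = d1*5 + d3*3 = 197/10
  d7 = d4/4 + d1 + d2 = 1049/40
  d8 = d3/5 = 12/25
Walk from origin (0, 0):
  seg 1: up by d5 = 4/5 → (0, 4/5)
  seg 2: left by d7 = 1049/40 → (-1049/40, 4/5)
  seg 3: up by d4 = 229/10 → (-1049/40, 237/10)
  seg 4: left by d3 = 12/5 → (-229/8, 237/10)
  seg 5: right by d7 = 1049/40 → (-12/5, 237/10)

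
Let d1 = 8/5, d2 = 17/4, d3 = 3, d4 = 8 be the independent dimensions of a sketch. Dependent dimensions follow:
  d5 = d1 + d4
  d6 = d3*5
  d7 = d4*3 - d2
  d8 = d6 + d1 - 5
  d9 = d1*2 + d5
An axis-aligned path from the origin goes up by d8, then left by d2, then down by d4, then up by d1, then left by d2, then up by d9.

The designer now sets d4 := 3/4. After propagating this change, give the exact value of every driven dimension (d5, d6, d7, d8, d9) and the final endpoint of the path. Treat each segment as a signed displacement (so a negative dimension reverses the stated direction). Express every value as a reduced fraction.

d5 = 47/20
d6 = 15
d7 = -2
d8 = 58/5
d9 = 111/20
endpoint = (-17/2, 18)

Apply edit: d4 := 3/4
  d5 = d1 + d4 = 47/20
  d6 = d3*5 = 15
  d7 = d4*3 - d2 = -2
  d8 = d6 + d1 - 5 = 58/5
  d9 = d1*2 + d5 = 111/20
Walk from origin (0, 0):
  seg 1: up by d8 = 58/5 → (0, 58/5)
  seg 2: left by d2 = 17/4 → (-17/4, 58/5)
  seg 3: down by d4 = 3/4 → (-17/4, 217/20)
  seg 4: up by d1 = 8/5 → (-17/4, 249/20)
  seg 5: left by d2 = 17/4 → (-17/2, 249/20)
  seg 6: up by d9 = 111/20 → (-17/2, 18)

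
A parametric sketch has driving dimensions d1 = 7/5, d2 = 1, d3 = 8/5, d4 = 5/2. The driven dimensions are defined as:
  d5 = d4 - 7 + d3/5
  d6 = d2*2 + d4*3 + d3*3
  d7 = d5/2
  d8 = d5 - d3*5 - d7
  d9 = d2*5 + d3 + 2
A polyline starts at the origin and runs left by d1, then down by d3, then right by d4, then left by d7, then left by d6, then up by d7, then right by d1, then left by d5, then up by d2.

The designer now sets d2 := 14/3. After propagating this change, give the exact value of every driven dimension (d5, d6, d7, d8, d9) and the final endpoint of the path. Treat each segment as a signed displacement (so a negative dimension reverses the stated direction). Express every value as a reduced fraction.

Apply edit: d2 := 14/3
  d5 = d4 - 7 + d3/5 = -209/50
  d6 = d2*2 + d4*3 + d3*3 = 649/30
  d7 = d5/2 = -209/100
  d8 = d5 - d3*5 - d7 = -1009/100
  d9 = d2*5 + d3 + 2 = 404/15
Walk from origin (0, 0):
  seg 1: left by d1 = 7/5 → (-7/5, 0)
  seg 2: down by d3 = 8/5 → (-7/5, -8/5)
  seg 3: right by d4 = 5/2 → (11/10, -8/5)
  seg 4: left by d7 = -209/100 → (319/100, -8/5)
  seg 5: left by d6 = 649/30 → (-5533/300, -8/5)
  seg 6: up by d7 = -209/100 → (-5533/300, -369/100)
  seg 7: right by d1 = 7/5 → (-5113/300, -369/100)
  seg 8: left by d5 = -209/50 → (-3859/300, -369/100)
  seg 9: up by d2 = 14/3 → (-3859/300, 293/300)

d5 = -209/50
d6 = 649/30
d7 = -209/100
d8 = -1009/100
d9 = 404/15
endpoint = (-3859/300, 293/300)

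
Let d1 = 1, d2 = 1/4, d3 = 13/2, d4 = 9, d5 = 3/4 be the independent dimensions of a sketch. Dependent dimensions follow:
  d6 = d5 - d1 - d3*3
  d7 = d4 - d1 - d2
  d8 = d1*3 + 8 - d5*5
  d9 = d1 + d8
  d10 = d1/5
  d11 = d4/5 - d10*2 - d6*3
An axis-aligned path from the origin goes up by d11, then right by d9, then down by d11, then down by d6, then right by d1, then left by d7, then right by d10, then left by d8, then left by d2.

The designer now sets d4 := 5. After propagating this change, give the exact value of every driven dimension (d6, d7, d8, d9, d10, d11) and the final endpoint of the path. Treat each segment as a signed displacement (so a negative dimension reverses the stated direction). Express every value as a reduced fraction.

Apply edit: d4 := 5
  d6 = d5 - d1 - d3*3 = -79/4
  d7 = d4 - d1 - d2 = 15/4
  d8 = d1*3 + 8 - d5*5 = 29/4
  d9 = d1 + d8 = 33/4
  d10 = d1/5 = 1/5
  d11 = d4/5 - d10*2 - d6*3 = 1197/20
Walk from origin (0, 0):
  seg 1: up by d11 = 1197/20 → (0, 1197/20)
  seg 2: right by d9 = 33/4 → (33/4, 1197/20)
  seg 3: down by d11 = 1197/20 → (33/4, 0)
  seg 4: down by d6 = -79/4 → (33/4, 79/4)
  seg 5: right by d1 = 1 → (37/4, 79/4)
  seg 6: left by d7 = 15/4 → (11/2, 79/4)
  seg 7: right by d10 = 1/5 → (57/10, 79/4)
  seg 8: left by d8 = 29/4 → (-31/20, 79/4)
  seg 9: left by d2 = 1/4 → (-9/5, 79/4)

d6 = -79/4
d7 = 15/4
d8 = 29/4
d9 = 33/4
d10 = 1/5
d11 = 1197/20
endpoint = (-9/5, 79/4)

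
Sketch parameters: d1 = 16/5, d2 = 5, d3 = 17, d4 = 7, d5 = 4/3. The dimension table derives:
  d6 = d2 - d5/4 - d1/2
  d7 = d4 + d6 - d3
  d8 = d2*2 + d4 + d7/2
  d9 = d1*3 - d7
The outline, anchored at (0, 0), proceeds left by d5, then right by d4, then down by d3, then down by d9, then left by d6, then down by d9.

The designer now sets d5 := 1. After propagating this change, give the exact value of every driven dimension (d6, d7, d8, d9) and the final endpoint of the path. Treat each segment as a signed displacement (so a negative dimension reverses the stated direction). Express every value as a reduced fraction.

d6 = 63/20
d7 = -137/20
d8 = 543/40
d9 = 329/20
endpoint = (57/20, -499/10)

Apply edit: d5 := 1
  d6 = d2 - d5/4 - d1/2 = 63/20
  d7 = d4 + d6 - d3 = -137/20
  d8 = d2*2 + d4 + d7/2 = 543/40
  d9 = d1*3 - d7 = 329/20
Walk from origin (0, 0):
  seg 1: left by d5 = 1 → (-1, 0)
  seg 2: right by d4 = 7 → (6, 0)
  seg 3: down by d3 = 17 → (6, -17)
  seg 4: down by d9 = 329/20 → (6, -669/20)
  seg 5: left by d6 = 63/20 → (57/20, -669/20)
  seg 6: down by d9 = 329/20 → (57/20, -499/10)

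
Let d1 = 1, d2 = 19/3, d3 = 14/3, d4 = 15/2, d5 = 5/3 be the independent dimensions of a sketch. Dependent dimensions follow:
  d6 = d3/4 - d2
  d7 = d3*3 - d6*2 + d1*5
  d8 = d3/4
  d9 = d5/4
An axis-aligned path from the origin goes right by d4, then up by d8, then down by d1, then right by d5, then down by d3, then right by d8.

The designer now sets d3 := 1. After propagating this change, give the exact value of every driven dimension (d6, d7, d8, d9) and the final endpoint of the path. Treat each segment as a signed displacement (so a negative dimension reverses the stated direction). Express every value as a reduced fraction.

Apply edit: d3 := 1
  d6 = d3/4 - d2 = -73/12
  d7 = d3*3 - d6*2 + d1*5 = 121/6
  d8 = d3/4 = 1/4
  d9 = d5/4 = 5/12
Walk from origin (0, 0):
  seg 1: right by d4 = 15/2 → (15/2, 0)
  seg 2: up by d8 = 1/4 → (15/2, 1/4)
  seg 3: down by d1 = 1 → (15/2, -3/4)
  seg 4: right by d5 = 5/3 → (55/6, -3/4)
  seg 5: down by d3 = 1 → (55/6, -7/4)
  seg 6: right by d8 = 1/4 → (113/12, -7/4)

d6 = -73/12
d7 = 121/6
d8 = 1/4
d9 = 5/12
endpoint = (113/12, -7/4)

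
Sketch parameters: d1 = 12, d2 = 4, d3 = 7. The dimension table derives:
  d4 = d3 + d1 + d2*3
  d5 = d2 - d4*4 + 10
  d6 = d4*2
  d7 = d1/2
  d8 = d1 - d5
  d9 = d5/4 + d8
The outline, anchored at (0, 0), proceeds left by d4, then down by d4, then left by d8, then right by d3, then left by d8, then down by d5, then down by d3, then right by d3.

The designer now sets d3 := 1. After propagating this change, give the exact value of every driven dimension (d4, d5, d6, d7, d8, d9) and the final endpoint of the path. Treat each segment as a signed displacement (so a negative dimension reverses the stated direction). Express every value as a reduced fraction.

Apply edit: d3 := 1
  d4 = d3 + d1 + d2*3 = 25
  d5 = d2 - d4*4 + 10 = -86
  d6 = d4*2 = 50
  d7 = d1/2 = 6
  d8 = d1 - d5 = 98
  d9 = d5/4 + d8 = 153/2
Walk from origin (0, 0):
  seg 1: left by d4 = 25 → (-25, 0)
  seg 2: down by d4 = 25 → (-25, -25)
  seg 3: left by d8 = 98 → (-123, -25)
  seg 4: right by d3 = 1 → (-122, -25)
  seg 5: left by d8 = 98 → (-220, -25)
  seg 6: down by d5 = -86 → (-220, 61)
  seg 7: down by d3 = 1 → (-220, 60)
  seg 8: right by d3 = 1 → (-219, 60)

d4 = 25
d5 = -86
d6 = 50
d7 = 6
d8 = 98
d9 = 153/2
endpoint = (-219, 60)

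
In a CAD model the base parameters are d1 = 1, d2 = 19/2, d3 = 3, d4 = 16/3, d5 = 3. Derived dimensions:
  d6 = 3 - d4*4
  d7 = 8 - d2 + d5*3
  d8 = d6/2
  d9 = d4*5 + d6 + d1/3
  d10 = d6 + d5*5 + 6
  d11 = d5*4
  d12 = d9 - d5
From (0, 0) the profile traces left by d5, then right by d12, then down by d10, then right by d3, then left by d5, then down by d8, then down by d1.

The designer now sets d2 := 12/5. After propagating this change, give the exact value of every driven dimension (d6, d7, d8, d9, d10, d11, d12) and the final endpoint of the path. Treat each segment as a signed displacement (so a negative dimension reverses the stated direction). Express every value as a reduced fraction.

d6 = -55/3
d7 = 73/5
d8 = -55/6
d9 = 26/3
d10 = 8/3
d11 = 12
d12 = 17/3
endpoint = (8/3, 11/2)

Apply edit: d2 := 12/5
  d6 = 3 - d4*4 = -55/3
  d7 = 8 - d2 + d5*3 = 73/5
  d8 = d6/2 = -55/6
  d9 = d4*5 + d6 + d1/3 = 26/3
  d10 = d6 + d5*5 + 6 = 8/3
  d11 = d5*4 = 12
  d12 = d9 - d5 = 17/3
Walk from origin (0, 0):
  seg 1: left by d5 = 3 → (-3, 0)
  seg 2: right by d12 = 17/3 → (8/3, 0)
  seg 3: down by d10 = 8/3 → (8/3, -8/3)
  seg 4: right by d3 = 3 → (17/3, -8/3)
  seg 5: left by d5 = 3 → (8/3, -8/3)
  seg 6: down by d8 = -55/6 → (8/3, 13/2)
  seg 7: down by d1 = 1 → (8/3, 11/2)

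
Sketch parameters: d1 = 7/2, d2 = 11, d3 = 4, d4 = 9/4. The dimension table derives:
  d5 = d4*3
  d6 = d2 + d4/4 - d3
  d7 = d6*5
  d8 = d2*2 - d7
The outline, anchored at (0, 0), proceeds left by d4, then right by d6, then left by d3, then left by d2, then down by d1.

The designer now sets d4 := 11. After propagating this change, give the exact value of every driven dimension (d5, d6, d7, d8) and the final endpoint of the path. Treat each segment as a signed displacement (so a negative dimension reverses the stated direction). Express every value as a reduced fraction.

Apply edit: d4 := 11
  d5 = d4*3 = 33
  d6 = d2 + d4/4 - d3 = 39/4
  d7 = d6*5 = 195/4
  d8 = d2*2 - d7 = -107/4
Walk from origin (0, 0):
  seg 1: left by d4 = 11 → (-11, 0)
  seg 2: right by d6 = 39/4 → (-5/4, 0)
  seg 3: left by d3 = 4 → (-21/4, 0)
  seg 4: left by d2 = 11 → (-65/4, 0)
  seg 5: down by d1 = 7/2 → (-65/4, -7/2)

d5 = 33
d6 = 39/4
d7 = 195/4
d8 = -107/4
endpoint = (-65/4, -7/2)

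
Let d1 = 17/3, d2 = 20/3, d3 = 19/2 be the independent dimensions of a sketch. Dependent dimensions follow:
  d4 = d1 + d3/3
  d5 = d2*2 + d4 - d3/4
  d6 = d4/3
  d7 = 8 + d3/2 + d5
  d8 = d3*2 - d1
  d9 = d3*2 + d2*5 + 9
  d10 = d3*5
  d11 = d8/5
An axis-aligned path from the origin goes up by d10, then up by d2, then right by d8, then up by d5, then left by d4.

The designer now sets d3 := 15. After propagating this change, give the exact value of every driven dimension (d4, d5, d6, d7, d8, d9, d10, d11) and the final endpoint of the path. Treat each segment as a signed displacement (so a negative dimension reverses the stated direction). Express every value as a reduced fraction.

Apply edit: d3 := 15
  d4 = d1 + d3/3 = 32/3
  d5 = d2*2 + d4 - d3/4 = 81/4
  d6 = d4/3 = 32/9
  d7 = 8 + d3/2 + d5 = 143/4
  d8 = d3*2 - d1 = 73/3
  d9 = d3*2 + d2*5 + 9 = 217/3
  d10 = d3*5 = 75
  d11 = d8/5 = 73/15
Walk from origin (0, 0):
  seg 1: up by d10 = 75 → (0, 75)
  seg 2: up by d2 = 20/3 → (0, 245/3)
  seg 3: right by d8 = 73/3 → (73/3, 245/3)
  seg 4: up by d5 = 81/4 → (73/3, 1223/12)
  seg 5: left by d4 = 32/3 → (41/3, 1223/12)

d4 = 32/3
d5 = 81/4
d6 = 32/9
d7 = 143/4
d8 = 73/3
d9 = 217/3
d10 = 75
d11 = 73/15
endpoint = (41/3, 1223/12)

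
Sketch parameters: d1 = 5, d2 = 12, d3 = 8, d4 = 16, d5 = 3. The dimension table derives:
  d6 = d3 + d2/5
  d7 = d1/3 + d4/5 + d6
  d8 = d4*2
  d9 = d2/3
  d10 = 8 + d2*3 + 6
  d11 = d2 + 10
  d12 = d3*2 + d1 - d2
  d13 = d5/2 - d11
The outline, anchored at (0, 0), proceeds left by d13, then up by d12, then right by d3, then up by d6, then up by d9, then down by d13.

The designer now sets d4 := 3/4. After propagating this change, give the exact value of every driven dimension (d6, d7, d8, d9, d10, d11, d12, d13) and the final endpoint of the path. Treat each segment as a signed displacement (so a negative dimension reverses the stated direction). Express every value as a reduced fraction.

d6 = 52/5
d7 = 733/60
d8 = 3/2
d9 = 4
d10 = 50
d11 = 22
d12 = 9
d13 = -41/2
endpoint = (57/2, 439/10)

Apply edit: d4 := 3/4
  d6 = d3 + d2/5 = 52/5
  d7 = d1/3 + d4/5 + d6 = 733/60
  d8 = d4*2 = 3/2
  d9 = d2/3 = 4
  d10 = 8 + d2*3 + 6 = 50
  d11 = d2 + 10 = 22
  d12 = d3*2 + d1 - d2 = 9
  d13 = d5/2 - d11 = -41/2
Walk from origin (0, 0):
  seg 1: left by d13 = -41/2 → (41/2, 0)
  seg 2: up by d12 = 9 → (41/2, 9)
  seg 3: right by d3 = 8 → (57/2, 9)
  seg 4: up by d6 = 52/5 → (57/2, 97/5)
  seg 5: up by d9 = 4 → (57/2, 117/5)
  seg 6: down by d13 = -41/2 → (57/2, 439/10)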